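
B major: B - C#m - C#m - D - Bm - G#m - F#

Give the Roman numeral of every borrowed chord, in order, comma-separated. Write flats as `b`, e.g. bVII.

In B major the diatonic chords are B, C#m, D#m, E, F#, G#m, A#dim. B, C#m, G#m and F# all belong to that set. But D (D–F#–A) is foreign: the diatonic iii on degree 3 is D#m, whereas D comes from B minor. It is labeled bIII. Bm (B–D–F#) is not: scale degree 1 in B major carries B (I). In B minor the chord on that degree is Bm, so here it functions as i, borrowed from the parallel minor.

bIII, i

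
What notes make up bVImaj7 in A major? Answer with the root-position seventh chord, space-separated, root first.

F A C E

Scale degree 6 in A major is F#. bVImaj7 uses the lowered form, F, taken from A minor. In A minor the chord on F is F–A–C–E.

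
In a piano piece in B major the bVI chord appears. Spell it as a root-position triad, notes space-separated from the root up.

The root of bVI is the lowered 6th degree: G# becomes G. In B minor the chord on G is G–B–D.

G B D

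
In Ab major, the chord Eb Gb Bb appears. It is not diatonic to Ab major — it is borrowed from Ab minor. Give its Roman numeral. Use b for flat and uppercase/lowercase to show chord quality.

v

The root Eb is the diatonic 5th degree of Ab major; the borrowing shows in the chord quality. The diatonic chord on degree 5 would be Eb (V), but Eb–Gb–Bb is the minor chord from Ab minor. As a borrowed chord it is labeled v.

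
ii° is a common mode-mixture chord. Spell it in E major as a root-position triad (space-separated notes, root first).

ii° is built on scale degree 2, which is F# in both E major and its parallel. In E minor the chord on F# is F#–A–C.

F# A C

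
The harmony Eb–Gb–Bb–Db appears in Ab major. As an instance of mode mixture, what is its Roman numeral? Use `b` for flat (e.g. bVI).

Eb is scale degree 5 in Ab major. Eb–Gb–Bb–Db is a minor-seventh chord — the form found in Ab minor, not the diatonic V (Eb). Borrowed into Ab major it is written v7.

v7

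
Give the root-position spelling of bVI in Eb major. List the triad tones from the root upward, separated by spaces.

Scale degree 6 in Eb major is C. bVI uses the lowered form, Cb, taken from Eb minor. Stacking thirds in Eb minor on Cb gives Cb–Eb–Gb.

Cb Eb Gb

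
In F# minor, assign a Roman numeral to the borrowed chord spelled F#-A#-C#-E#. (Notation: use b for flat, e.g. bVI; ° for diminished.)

Imaj7

The root F# is the diatonic 1st degree of F# minor; the borrowing shows in the chord quality. F#–A#–C#–E# is a major-seventh chord — the form found in F# major, not the diatonic i (F#m). Borrowed into F# minor it is written Imaj7.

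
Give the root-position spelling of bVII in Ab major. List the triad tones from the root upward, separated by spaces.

bVII is built on the lowered scale degree 7. In Ab major degree 7 is G; lowered it becomes Gb. Stacking thirds in Ab minor on Gb gives Gb–Bb–Db.

Gb Bb Db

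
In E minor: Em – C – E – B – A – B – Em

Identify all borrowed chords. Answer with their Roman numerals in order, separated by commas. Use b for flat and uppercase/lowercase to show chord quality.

I, IV

The diatonic triads in E minor (with V from harmonic minor) are Em, F#dim, G, Am, B, C, D. Of the given chords, Em, C and B are diatonic. E (E–G#–B) doesn't fit — on degree 1 E minor would have Em (i). E is the degree-1 chord of E major, so it is the borrowed I. But A (A–C#–E) is foreign: the diatonic iv on degree 4 is Am, whereas A comes from E major. It is labeled IV.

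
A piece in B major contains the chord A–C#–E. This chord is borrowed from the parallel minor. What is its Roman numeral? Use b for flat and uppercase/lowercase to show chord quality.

bVII

The root A is the lowered 7th scale degree — diatonically B major has A# there. A–C#–E is a major chord — the form found in B minor, not the diatonic vii° (A#dim). Borrowed into B major it is written bVII.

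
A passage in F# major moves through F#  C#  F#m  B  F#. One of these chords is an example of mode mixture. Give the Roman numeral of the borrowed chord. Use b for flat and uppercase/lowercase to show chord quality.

F# major has the diatonic set F#, G#m, A#m, B, C#, D#m, E#dim. F#, C# and B all belong to that set. F#m (F#–A–C#) is not: scale degree 1 in F# major carries F# (I). In F# minor the chord on that degree is F#m, so here it functions as i, borrowed from the parallel minor.

i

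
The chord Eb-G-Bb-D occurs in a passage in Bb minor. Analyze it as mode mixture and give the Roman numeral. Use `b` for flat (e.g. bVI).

IVmaj7

The root Eb is the diatonic 4th degree of Bb minor; the borrowing shows in the chord quality. Diatonically Bb minor has Ebm (iv) on that degree; Eb–G–Bb–D is instead the major-seventh chord native to Bb major, so it takes the label IVmaj7.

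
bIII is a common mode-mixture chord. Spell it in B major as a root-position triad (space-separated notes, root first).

D F# A

The root of bIII is the lowered 3rd degree: D# becomes D. Building the major chord from the parallel minor on D: D–F#–A.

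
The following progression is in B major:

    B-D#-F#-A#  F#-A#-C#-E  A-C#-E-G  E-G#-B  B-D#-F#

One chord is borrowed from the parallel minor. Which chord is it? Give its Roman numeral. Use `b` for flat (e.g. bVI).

bVII7

The diatonic triads in B major are B, C#m, D#m, E, F#, G#m, A#dim. B–D#–F#–A# = Bmaj7, F#–A#–C#–E = F#7, E–G#–B = E and B–D#–F# = B all belong to that set. A–C#–E–G is not: scale degree 7 in B major carries A#dim (vii°). In B minor the chord on that degree is A7, so here it functions as bVII7, borrowed from the parallel minor.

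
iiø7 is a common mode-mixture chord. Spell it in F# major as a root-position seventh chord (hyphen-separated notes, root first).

G#-B-D-F#

The root, G#, is scale degree 2 — the same note in F# major and F# minor; only the chord quality changes. Stacking thirds in F# minor on G# gives G#–B–D–F#.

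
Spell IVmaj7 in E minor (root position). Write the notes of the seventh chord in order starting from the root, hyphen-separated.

A-C#-E-G#

IVmaj7 is built on scale degree 4, which is A in both E minor and its parallel. Building the major-seventh chord from the parallel major on A: A–C#–E–G#.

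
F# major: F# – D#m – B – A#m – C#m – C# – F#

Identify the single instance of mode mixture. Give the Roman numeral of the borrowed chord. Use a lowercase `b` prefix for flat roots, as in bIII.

v

F# major has the diatonic set F#, G#m, A#m, B, C#, D#m, E#dim. F#, D#m, B, A#m and C# are all diatonic. C#m (C#–E–G#) doesn't fit — on degree 5 F# major would have C# (V). C#m is the degree-5 chord of F# minor, so it is the borrowed v.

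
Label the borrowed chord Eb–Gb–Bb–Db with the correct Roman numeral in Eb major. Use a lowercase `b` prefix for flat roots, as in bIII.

i7

Eb is scale degree 1 in Eb major. Diatonically Eb major has Eb (I) on that degree; Eb–Gb–Bb–Db is instead the minor-seventh chord native to Eb minor, so it takes the label i7.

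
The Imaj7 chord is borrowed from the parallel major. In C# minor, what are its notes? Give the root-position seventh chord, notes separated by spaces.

C# E# G# B#

Imaj7 is built on scale degree 1, which is C# in both C# minor and its parallel. In C# major the chord on C# is C#–E#–G#–B#.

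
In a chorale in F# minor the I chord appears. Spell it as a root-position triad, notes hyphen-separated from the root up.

F#-A#-C#

I is built on scale degree 1, which is F# in both F# minor and its parallel. Stacking thirds in F# major on F# gives F#–A#–C#.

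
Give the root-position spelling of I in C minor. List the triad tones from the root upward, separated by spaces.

C E G

I is built on scale degree 1, which is C in both C minor and its parallel. Building the major chord from the parallel major on C: C–E–G.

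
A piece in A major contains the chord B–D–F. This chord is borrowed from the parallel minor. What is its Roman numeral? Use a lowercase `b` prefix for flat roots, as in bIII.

B is scale degree 2 in A major. B–D–F is a diminished chord — the form found in A minor, not the diatonic ii (Bm). Borrowed into A major it is written ii°.

ii°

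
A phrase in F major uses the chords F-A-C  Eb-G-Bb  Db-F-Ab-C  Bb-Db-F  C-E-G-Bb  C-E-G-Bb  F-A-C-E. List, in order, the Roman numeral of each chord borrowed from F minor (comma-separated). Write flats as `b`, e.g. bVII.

bVII, bVImaj7, iv

In F major the diatonic chords are F, Gm, Am, Bb, C, Dm, Edim. Of the given chords, F–A–C = F, C–E–G–Bb = C7 and F–A–C–E = Fmaj7 are diatonic. Eb–G–Bb doesn't fit — on degree 7 F major would have Edim (vii°). Eb is the degree-7 chord of F minor, so it is the borrowed bVII. Db–F–Ab–C is not: scale degree 6 in F major carries Dm (vi). In F minor the chord on that degree is Dbmaj7, so here it functions as bVImaj7, borrowed from the parallel minor. But Bb–Db–F is foreign: the diatonic IV on degree 4 is Bb, whereas Bbm comes from F minor. It is labeled iv.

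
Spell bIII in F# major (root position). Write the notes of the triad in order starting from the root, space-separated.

A C# E

Scale degree 3 in F# major is A#. bIII uses the lowered form, A, taken from F# minor. Building the major chord from the parallel minor on A: A–C#–E.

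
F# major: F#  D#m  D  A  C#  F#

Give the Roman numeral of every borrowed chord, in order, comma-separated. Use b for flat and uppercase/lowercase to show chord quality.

F# major has the diatonic set F#, G#m, A#m, B, C#, D#m, E#dim. F#, D#m and C# all belong to that set. D (D–F#–A) is not: scale degree 6 in F# major carries D#m (vi). In F# minor the chord on that degree is D, so here it functions as bVI, borrowed from the parallel minor. But A (A–C#–E) is foreign: the diatonic iii on degree 3 is A#m, whereas A comes from F# minor. It is labeled bIII.

bVI, bIII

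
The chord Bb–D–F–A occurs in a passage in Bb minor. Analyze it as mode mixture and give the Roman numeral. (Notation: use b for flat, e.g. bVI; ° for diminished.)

Bb is scale degree 1 in Bb minor. The diatonic chord on degree 1 would be Bbm (i), but Bb–D–F–A is the major-seventh chord from Bb major. As a borrowed chord it is labeled Imaj7.

Imaj7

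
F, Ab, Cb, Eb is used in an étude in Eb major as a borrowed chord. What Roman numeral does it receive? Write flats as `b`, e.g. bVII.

F is scale degree 2 in Eb major. Diatonically Eb major has Fm (ii) on that degree; F–Ab–Cb–Eb is instead the half-diminished-seventh chord native to Eb minor, so it takes the label iiø7.

iiø7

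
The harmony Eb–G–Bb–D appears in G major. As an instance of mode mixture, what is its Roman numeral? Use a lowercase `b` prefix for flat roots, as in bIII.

bVImaj7

In G major scale degree 6 is E; Eb is its lowered form, from G minor. Eb–G–Bb–D is a major-seventh chord — the form found in G minor, not the diatonic vi (Em). Borrowed into G major it is written bVImaj7.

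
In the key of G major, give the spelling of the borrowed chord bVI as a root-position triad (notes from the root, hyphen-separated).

bVI is built on the lowered scale degree 6. In G major degree 6 is E; lowered it becomes Eb. Stacking thirds in G minor on Eb gives Eb–G–Bb.

Eb-G-Bb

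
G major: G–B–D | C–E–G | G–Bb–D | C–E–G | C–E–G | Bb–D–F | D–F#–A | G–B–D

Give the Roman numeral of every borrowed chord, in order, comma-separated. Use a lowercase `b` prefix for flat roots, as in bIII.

In G major the diatonic chords are G, Am, Bm, C, D, Em, F#dim. G–B–D = G, C–E–G = C and D–F#–A = D all belong to that set. G–Bb–D is not: scale degree 1 in G major carries G (I). In G minor the chord on that degree is Gm, so here it functions as i, borrowed from the parallel minor. But Bb–D–F is foreign: the diatonic iii on degree 3 is Bm, whereas Bb comes from G minor. It is labeled bIII.

i, bIII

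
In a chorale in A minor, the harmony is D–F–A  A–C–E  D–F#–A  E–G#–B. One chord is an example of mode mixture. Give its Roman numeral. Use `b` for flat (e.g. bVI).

In A minor (with V from harmonic minor) the diatonic chords are Am, Bdim, C, Dm, E, F, G. D–F–A = Dm, A–C–E = Am and E–G#–B = E all belong to that set. But D–F#–A is foreign: the diatonic iv on degree 4 is Dm, whereas D comes from A major. It is labeled IV.

IV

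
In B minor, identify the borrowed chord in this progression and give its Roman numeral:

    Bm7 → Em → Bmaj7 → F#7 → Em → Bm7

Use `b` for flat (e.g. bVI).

Imaj7

The diatonic triads in B minor (with V from harmonic minor) are Bm, C#dim, D, Em, F#, G, A. Bm7, Em and F#7 all belong to that set. Bmaj7 (B–D#–F#–A#) doesn't fit — on degree 1 B minor would have Bm (i). Bmaj7 is the degree-1 chord of B major, so it is the borrowed Imaj7.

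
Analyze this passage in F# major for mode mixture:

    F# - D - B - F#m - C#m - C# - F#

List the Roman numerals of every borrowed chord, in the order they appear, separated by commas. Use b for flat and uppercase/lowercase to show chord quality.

bVI, i, v

The diatonic triads in F# major are F#, G#m, A#m, B, C#, D#m, E#dim. Of the given chords, F#, B and C# are diatonic. D (D–F#–A) is not: scale degree 6 in F# major carries D#m (vi). In F# minor the chord on that degree is D, so here it functions as bVI, borrowed from the parallel minor. F#m (F#–A–C#) doesn't fit — on degree 1 F# major would have F# (I). F#m is the degree-1 chord of F# minor, so it is the borrowed i. C#m (C#–E–G#) doesn't fit — on degree 5 F# major would have C# (V). C#m is the degree-5 chord of F# minor, so it is the borrowed v.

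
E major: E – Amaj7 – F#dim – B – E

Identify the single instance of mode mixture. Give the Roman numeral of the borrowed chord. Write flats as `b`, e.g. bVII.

ii°

E major has the diatonic set E, F#m, G#m, A, B, C#m, D#dim. Of the given chords, E, Amaj7 and B are diatonic. F#dim (F#–A–C) doesn't fit — on degree 2 E major would have F#m (ii). F#dim is the degree-2 chord of E minor, so it is the borrowed ii°.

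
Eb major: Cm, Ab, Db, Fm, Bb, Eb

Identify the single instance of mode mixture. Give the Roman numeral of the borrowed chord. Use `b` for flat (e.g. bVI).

bVII

In Eb major the diatonic chords are Eb, Fm, Gm, Ab, Bb, Cm, Ddim. Cm, Ab, Fm, Bb and Eb all belong to that set. Db (Db–F–Ab) is not: scale degree 7 in Eb major carries Ddim (vii°). In Eb minor the chord on that degree is Db, so here it functions as bVII, borrowed from the parallel minor.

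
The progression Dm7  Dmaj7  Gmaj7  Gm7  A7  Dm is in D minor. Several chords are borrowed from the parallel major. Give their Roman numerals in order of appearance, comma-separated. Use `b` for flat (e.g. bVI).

Imaj7, IVmaj7

In D minor (with V from harmonic minor) the diatonic chords are Dm, Edim, F, Gm, A, Bb, C. Dm7, Gm7, A7 and Dm are all diatonic. Dmaj7 (D–F#–A–C#) doesn't fit — on degree 1 D minor would have Dm (i). Dmaj7 is the degree-1 chord of D major, so it is the borrowed Imaj7. Gmaj7 (G–B–D–F#) doesn't fit — on degree 4 D minor would have Gm (iv). Gmaj7 is the degree-4 chord of D major, so it is the borrowed IVmaj7.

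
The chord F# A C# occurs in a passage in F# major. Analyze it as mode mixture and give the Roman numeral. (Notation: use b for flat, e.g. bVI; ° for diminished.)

i

F# is scale degree 1 in F# major. Diatonically F# major has F# (I) on that degree; F#–A–C# is instead the minor chord native to F# minor, so it takes the label i.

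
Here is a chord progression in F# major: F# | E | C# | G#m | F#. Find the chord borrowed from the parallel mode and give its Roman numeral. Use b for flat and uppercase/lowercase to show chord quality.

The diatonic triads in F# major are F#, G#m, A#m, B, C#, D#m, E#dim. F#, C# and G#m all belong to that set. E (E–G#–B) doesn't fit — on degree 7 F# major would have E#dim (vii°). E is the degree-7 chord of F# minor, so it is the borrowed bVII.

bVII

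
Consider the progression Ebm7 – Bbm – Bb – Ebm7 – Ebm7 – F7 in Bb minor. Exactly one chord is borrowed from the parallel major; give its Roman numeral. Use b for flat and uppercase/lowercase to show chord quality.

I

Bb minor has the diatonic set Bbm, Cdim, Db, Ebm, F, Gb, Ab (with V from harmonic minor). Of the given chords, Ebm7, Bbm and F7 are diatonic. Bb (Bb–D–F) is not: scale degree 1 in Bb minor carries Bbm (i). In Bb major the chord on that degree is Bb, so here it functions as I, borrowed from the parallel major.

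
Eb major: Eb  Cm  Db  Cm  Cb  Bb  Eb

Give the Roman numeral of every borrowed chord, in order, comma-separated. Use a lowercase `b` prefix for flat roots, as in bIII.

Eb major has the diatonic set Eb, Fm, Gm, Ab, Bb, Cm, Ddim. Eb, Cm and Bb all belong to that set. But Db (Db–F–Ab) is foreign: the diatonic vii° on degree 7 is Ddim, whereas Db comes from Eb minor. It is labeled bVII. Cb (Cb–Eb–Gb) is not: scale degree 6 in Eb major carries Cm (vi). In Eb minor the chord on that degree is Cb, so here it functions as bVI, borrowed from the parallel minor.

bVII, bVI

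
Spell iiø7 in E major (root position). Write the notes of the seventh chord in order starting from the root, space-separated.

F# A C E

iiø7 is built on scale degree 2, which is F# in both E major and its parallel. Building the half-diminished-seventh chord from the parallel minor on F#: F#–A–C–E.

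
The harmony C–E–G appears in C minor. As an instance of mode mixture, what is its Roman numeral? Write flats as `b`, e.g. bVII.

C is scale degree 1 in C minor. The diatonic chord on degree 1 would be Cm (i), but C–E–G is the major chord from C major. As a borrowed chord it is labeled I.

I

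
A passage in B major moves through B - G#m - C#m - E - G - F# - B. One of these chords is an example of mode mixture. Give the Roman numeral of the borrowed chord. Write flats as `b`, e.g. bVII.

B major has the diatonic set B, C#m, D#m, E, F#, G#m, A#dim. B, G#m, C#m, E and F# are all diatonic. G (G–B–D) doesn't fit — on degree 6 B major would have G#m (vi). G is the degree-6 chord of B minor, so it is the borrowed bVI.

bVI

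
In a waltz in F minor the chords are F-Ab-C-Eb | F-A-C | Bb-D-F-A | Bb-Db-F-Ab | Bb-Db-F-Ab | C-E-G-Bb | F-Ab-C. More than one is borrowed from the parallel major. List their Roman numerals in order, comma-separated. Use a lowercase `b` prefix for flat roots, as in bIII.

I, IVmaj7

The diatonic triads in F minor (with V from harmonic minor) are Fm, Gdim, Ab, Bbm, C, Db, Eb. F–Ab–C–Eb = Fm7, Bb–Db–F–Ab = Bbm7, C–E–G–Bb = C7 and F–Ab–C = Fm all belong to that set. But F–A–C is foreign: the diatonic i on degree 1 is Fm, whereas F comes from F major. It is labeled I. Bb–D–F–A doesn't fit — on degree 4 F minor would have Bbm (iv). Bbmaj7 is the degree-4 chord of F major, so it is the borrowed IVmaj7.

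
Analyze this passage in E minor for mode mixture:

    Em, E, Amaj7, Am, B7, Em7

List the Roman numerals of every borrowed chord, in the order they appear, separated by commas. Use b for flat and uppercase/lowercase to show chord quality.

I, IVmaj7

In E minor (with V from harmonic minor) the diatonic chords are Em, F#dim, G, Am, B, C, D. Em, Am, B7 and Em7 all belong to that set. E (E–G#–B) doesn't fit — on degree 1 E minor would have Em (i). E is the degree-1 chord of E major, so it is the borrowed I. Amaj7 (A–C#–E–G#) doesn't fit — on degree 4 E minor would have Am (iv). Amaj7 is the degree-4 chord of E major, so it is the borrowed IVmaj7.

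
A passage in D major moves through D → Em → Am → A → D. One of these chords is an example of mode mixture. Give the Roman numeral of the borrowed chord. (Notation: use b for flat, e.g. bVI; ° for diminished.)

The diatonic triads in D major are D, Em, F#m, G, A, Bm, C#dim. D, Em and A all belong to that set. Am (A–C–E) doesn't fit — on degree 5 D major would have A (V). Am is the degree-5 chord of D minor, so it is the borrowed v.

v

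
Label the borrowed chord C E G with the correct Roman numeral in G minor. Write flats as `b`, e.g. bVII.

C is scale degree 4 in G minor. Diatonically G minor has Cm (iv) on that degree; C–E–G is instead the major chord native to G major, so it takes the label IV.

IV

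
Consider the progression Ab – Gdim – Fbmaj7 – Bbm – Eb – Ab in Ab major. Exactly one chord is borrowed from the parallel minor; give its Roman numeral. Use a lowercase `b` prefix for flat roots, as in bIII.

bVImaj7

Ab major has the diatonic set Ab, Bbm, Cm, Db, Eb, Fm, Gdim. Ab, Gdim, Bbm and Eb all belong to that set. Fbmaj7 (Fb–Ab–Cb–Eb) doesn't fit — on degree 6 Ab major would have Fm (vi). Fbmaj7 is the degree-6 chord of Ab minor, so it is the borrowed bVImaj7.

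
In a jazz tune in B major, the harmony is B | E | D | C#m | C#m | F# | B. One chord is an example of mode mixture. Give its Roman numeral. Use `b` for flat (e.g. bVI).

bIII

In B major the diatonic chords are B, C#m, D#m, E, F#, G#m, A#dim. B, E, C#m and F# are all diatonic. But D (D–F#–A) is foreign: the diatonic iii on degree 3 is D#m, whereas D comes from B minor. It is labeled bIII.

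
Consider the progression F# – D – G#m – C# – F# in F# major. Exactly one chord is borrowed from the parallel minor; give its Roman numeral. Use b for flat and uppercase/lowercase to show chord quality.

bVI

In F# major the diatonic chords are F#, G#m, A#m, B, C#, D#m, E#dim. F#, G#m and C# all belong to that set. But D (D–F#–A) is foreign: the diatonic vi on degree 6 is D#m, whereas D comes from F# minor. It is labeled bVI.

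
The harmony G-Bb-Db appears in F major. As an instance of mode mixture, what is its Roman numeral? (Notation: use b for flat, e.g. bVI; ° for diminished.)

The root G is the diatonic 2nd degree of F major; the borrowing shows in the chord quality. G–Bb–Db is a diminished chord — the form found in F minor, not the diatonic ii (Gm). Borrowed into F major it is written ii°.

ii°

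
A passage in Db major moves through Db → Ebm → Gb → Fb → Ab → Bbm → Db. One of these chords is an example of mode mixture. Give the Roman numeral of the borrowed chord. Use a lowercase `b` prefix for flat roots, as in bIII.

bIII

In Db major the diatonic chords are Db, Ebm, Fm, Gb, Ab, Bbm, Cdim. Db, Ebm, Gb, Ab and Bbm are all diatonic. Fb (Fb–Ab–Cb) doesn't fit — on degree 3 Db major would have Fm (iii). Fb is the degree-3 chord of Db minor, so it is the borrowed bIII.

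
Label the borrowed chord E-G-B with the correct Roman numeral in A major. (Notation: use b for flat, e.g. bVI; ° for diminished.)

v

E is scale degree 5 in A major. The diatonic chord on degree 5 would be E (V), but E–G–B is the minor chord from A minor. As a borrowed chord it is labeled v.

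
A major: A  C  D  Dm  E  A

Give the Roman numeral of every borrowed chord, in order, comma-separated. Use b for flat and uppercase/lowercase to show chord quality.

bIII, iv

The diatonic triads in A major are A, Bm, C#m, D, E, F#m, G#dim. A, D and E all belong to that set. C (C–E–G) is not: scale degree 3 in A major carries C#m (iii). In A minor the chord on that degree is C, so here it functions as bIII, borrowed from the parallel minor. But Dm (D–F–A) is foreign: the diatonic IV on degree 4 is D, whereas Dm comes from A minor. It is labeled iv.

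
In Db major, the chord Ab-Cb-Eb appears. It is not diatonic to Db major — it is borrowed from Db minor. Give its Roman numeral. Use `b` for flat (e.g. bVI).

Ab is scale degree 5 in Db major. The diatonic chord on degree 5 would be Ab (V), but Ab–Cb–Eb is the minor chord from Db minor. As a borrowed chord it is labeled v.

v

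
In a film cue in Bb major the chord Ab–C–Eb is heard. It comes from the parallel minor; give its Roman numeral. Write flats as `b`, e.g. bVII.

bVII

The root Ab is the lowered 7th scale degree — diatonically Bb major has A there. Ab–C–Eb is a major chord — the form found in Bb minor, not the diatonic vii° (Adim). Borrowed into Bb major it is written bVII.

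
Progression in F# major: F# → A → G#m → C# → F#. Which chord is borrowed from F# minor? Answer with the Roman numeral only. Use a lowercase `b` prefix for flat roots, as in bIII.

bIII

F# major has the diatonic set F#, G#m, A#m, B, C#, D#m, E#dim. F#, G#m and C# all belong to that set. But A (A–C#–E) is foreign: the diatonic iii on degree 3 is A#m, whereas A comes from F# minor. It is labeled bIII.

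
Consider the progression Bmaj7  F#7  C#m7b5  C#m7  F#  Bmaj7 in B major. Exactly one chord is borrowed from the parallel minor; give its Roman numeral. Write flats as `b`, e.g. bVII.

iiø7

In B major the diatonic chords are B, C#m, D#m, E, F#, G#m, A#dim. Bmaj7, F#7, C#m7 and F# all belong to that set. C#m7b5 (C#–E–G–B) is not: scale degree 2 in B major carries C#m (ii). In B minor the chord on that degree is C#m7b5, so here it functions as iiø7, borrowed from the parallel minor.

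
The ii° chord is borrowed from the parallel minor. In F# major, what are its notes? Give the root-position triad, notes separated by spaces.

G# B D

ii° is built on scale degree 2, which is G# in both F# major and its parallel. Stacking thirds in F# minor on G# gives G#–B–D.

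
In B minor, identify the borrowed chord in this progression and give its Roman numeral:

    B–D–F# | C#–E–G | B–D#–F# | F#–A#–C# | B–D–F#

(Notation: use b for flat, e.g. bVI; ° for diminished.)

I

The diatonic triads in B minor (with V from harmonic minor) are Bm, C#dim, D, Em, F#, G, A. Of the given chords, B–D–F# = Bm, C#–E–G = C#dim and F#–A#–C# = F# are diatonic. B–D#–F# doesn't fit — on degree 1 B minor would have Bm (i). B is the degree-1 chord of B major, so it is the borrowed I.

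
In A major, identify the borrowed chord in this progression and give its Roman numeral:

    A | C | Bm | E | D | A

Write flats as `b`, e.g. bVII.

A major has the diatonic set A, Bm, C#m, D, E, F#m, G#dim. A, Bm, E and D are all diatonic. C (C–E–G) doesn't fit — on degree 3 A major would have C#m (iii). C is the degree-3 chord of A minor, so it is the borrowed bIII.

bIII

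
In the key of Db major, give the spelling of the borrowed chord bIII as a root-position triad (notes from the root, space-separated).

Fb Ab Cb

Scale degree 3 in Db major is F. bIII uses the lowered form, Fb, taken from Db minor. Building the major chord from the parallel minor on Fb: Fb–Ab–Cb.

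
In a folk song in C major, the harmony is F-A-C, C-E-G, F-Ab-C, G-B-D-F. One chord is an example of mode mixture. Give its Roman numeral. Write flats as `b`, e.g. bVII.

iv

C major has the diatonic set C, Dm, Em, F, G, Am, Bdim. F–A–C = F, C–E–G = C and G–B–D–F = G7 all belong to that set. F–Ab–C doesn't fit — on degree 4 C major would have F (IV). Fm is the degree-4 chord of C minor, so it is the borrowed iv.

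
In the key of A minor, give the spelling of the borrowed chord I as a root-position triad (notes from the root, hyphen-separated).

A-C#-E

I is built on scale degree 1, which is A in both A minor and its parallel. Building the major chord from the parallel major on A: A–C#–E.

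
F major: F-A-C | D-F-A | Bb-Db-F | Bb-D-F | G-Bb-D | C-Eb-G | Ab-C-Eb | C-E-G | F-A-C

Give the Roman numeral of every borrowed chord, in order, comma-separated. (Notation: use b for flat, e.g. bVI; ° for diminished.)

In F major the diatonic chords are F, Gm, Am, Bb, C, Dm, Edim. Of the given chords, F–A–C = F, D–F–A = Dm, Bb–D–F = Bb, G–Bb–D = Gm and C–E–G = C are diatonic. Bb–Db–F doesn't fit — on degree 4 F major would have Bb (IV). Bbm is the degree-4 chord of F minor, so it is the borrowed iv. C–Eb–G doesn't fit — on degree 5 F major would have C (V). Cm is the degree-5 chord of F minor, so it is the borrowed v. Ab–C–Eb is not: scale degree 3 in F major carries Am (iii). In F minor the chord on that degree is Ab, so here it functions as bIII, borrowed from the parallel minor.

iv, v, bIII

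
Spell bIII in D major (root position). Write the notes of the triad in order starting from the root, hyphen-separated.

The root of bIII is the lowered 3rd degree: F# becomes F. Stacking thirds in D minor on F gives F–A–C.

F-A-C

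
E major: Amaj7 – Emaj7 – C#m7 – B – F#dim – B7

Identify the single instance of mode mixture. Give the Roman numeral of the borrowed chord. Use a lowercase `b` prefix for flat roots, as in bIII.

The diatonic triads in E major are E, F#m, G#m, A, B, C#m, D#dim. Of the given chords, Amaj7, Emaj7, C#m7, B and B7 are diatonic. But F#dim (F#–A–C) is foreign: the diatonic ii on degree 2 is F#m, whereas F#dim comes from E minor. It is labeled ii°.

ii°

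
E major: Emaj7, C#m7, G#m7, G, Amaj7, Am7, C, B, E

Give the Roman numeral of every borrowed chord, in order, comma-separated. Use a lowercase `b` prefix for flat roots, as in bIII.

bIII, iv7, bVI

In E major the diatonic chords are E, F#m, G#m, A, B, C#m, D#dim. Of the given chords, Emaj7, C#m7, G#m7, Amaj7, B and E are diatonic. G (G–B–D) doesn't fit — on degree 3 E major would have G#m (iii). G is the degree-3 chord of E minor, so it is the borrowed bIII. Am7 (A–C–E–G) doesn't fit — on degree 4 E major would have A (IV). Am7 is the degree-4 chord of E minor, so it is the borrowed iv7. But C (C–E–G) is foreign: the diatonic vi on degree 6 is C#m, whereas C comes from E minor. It is labeled bVI.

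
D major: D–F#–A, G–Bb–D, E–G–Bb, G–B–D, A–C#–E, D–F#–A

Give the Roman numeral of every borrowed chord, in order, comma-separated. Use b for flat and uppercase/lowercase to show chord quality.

iv, ii°

D major has the diatonic set D, Em, F#m, G, A, Bm, C#dim. Of the given chords, D–F#–A = D, G–B–D = G and A–C#–E = A are diatonic. G–Bb–D is not: scale degree 4 in D major carries G (IV). In D minor the chord on that degree is Gm, so here it functions as iv, borrowed from the parallel minor. E–G–Bb is not: scale degree 2 in D major carries Em (ii). In D minor the chord on that degree is Edim, so here it functions as ii°, borrowed from the parallel minor.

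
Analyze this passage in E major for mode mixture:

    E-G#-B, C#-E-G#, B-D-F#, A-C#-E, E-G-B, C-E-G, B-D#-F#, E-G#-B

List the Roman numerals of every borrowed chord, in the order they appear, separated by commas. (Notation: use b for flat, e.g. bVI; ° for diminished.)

In E major the diatonic chords are E, F#m, G#m, A, B, C#m, D#dim. E–G#–B = E, C#–E–G# = C#m, A–C#–E = A and B–D#–F# = B all belong to that set. B–D–F# doesn't fit — on degree 5 E major would have B (V). Bm is the degree-5 chord of E minor, so it is the borrowed v. E–G–B is not: scale degree 1 in E major carries E (I). In E minor the chord on that degree is Em, so here it functions as i, borrowed from the parallel minor. But C–E–G is foreign: the diatonic vi on degree 6 is C#m, whereas C comes from E minor. It is labeled bVI.

v, i, bVI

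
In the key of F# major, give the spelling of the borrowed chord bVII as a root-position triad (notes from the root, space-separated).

E G# B

The root of bVII is the lowered 7th degree: E# becomes E. In F# minor the chord on E is E–G#–B.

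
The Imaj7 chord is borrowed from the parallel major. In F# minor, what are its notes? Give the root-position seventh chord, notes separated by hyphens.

Imaj7 is built on scale degree 1, which is F# in both F# minor and its parallel. In F# major the chord on F# is F#–A#–C#–E#.

F#-A#-C#-E#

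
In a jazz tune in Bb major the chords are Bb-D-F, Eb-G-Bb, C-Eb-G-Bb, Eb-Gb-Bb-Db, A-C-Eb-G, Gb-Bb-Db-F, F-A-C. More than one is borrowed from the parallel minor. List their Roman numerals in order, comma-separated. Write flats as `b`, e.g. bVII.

iv7, bVImaj7

The diatonic triads in Bb major are Bb, Cm, Dm, Eb, F, Gm, Adim. Of the given chords, Bb–D–F = Bb, Eb–G–Bb = Eb, C–Eb–G–Bb = Cm7, A–C–Eb–G = Am7b5 and F–A–C = F are diatonic. But Eb–Gb–Bb–Db is foreign: the diatonic IV on degree 4 is Eb, whereas Ebm7 comes from Bb minor. It is labeled iv7. Gb–Bb–Db–F doesn't fit — on degree 6 Bb major would have Gm (vi). Gbmaj7 is the degree-6 chord of Bb minor, so it is the borrowed bVImaj7.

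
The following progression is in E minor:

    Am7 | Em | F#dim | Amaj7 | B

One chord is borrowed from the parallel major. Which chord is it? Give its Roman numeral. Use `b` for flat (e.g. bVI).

IVmaj7

E minor has the diatonic set Em, F#dim, G, Am, B, C, D (with V from harmonic minor). Am7, Em, F#dim and B are all diatonic. But Amaj7 (A–C#–E–G#) is foreign: the diatonic iv on degree 4 is Am, whereas Amaj7 comes from E major. It is labeled IVmaj7.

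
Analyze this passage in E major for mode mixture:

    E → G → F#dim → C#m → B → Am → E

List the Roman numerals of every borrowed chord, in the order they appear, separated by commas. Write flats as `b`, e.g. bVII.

bIII, ii°, iv

The diatonic triads in E major are E, F#m, G#m, A, B, C#m, D#dim. Of the given chords, E, C#m and B are diatonic. But G (G–B–D) is foreign: the diatonic iii on degree 3 is G#m, whereas G comes from E minor. It is labeled bIII. F#dim (F#–A–C) is not: scale degree 2 in E major carries F#m (ii). In E minor the chord on that degree is F#dim, so here it functions as ii°, borrowed from the parallel minor. Am (A–C–E) is not: scale degree 4 in E major carries A (IV). In E minor the chord on that degree is Am, so here it functions as iv, borrowed from the parallel minor.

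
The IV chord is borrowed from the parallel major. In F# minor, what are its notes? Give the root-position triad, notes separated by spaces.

IV is built on scale degree 4, which is B in both F# minor and its parallel. In F# major the chord on B is B–D#–F#.

B D# F#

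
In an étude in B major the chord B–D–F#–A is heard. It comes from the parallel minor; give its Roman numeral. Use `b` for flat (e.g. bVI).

i7

The root B is the diatonic 1st degree of B major; the borrowing shows in the chord quality. B–D–F#–A is a minor-seventh chord — the form found in B minor, not the diatonic I (B). Borrowed into B major it is written i7.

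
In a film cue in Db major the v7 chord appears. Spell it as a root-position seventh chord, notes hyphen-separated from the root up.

Ab-Cb-Eb-Gb

The root, Ab, is scale degree 5 — the same note in Db major and Db minor; only the chord quality changes. Stacking thirds in Db minor on Ab gives Ab–Cb–Eb–Gb.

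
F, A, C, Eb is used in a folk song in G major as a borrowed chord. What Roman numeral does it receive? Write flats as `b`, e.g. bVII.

The root F is the lowered 7th scale degree — diatonically G major has F# there. F–A–C–Eb is a dominant-seventh chord — the form found in G minor, not the diatonic vii° (F#dim). Borrowed into G major it is written bVII7.

bVII7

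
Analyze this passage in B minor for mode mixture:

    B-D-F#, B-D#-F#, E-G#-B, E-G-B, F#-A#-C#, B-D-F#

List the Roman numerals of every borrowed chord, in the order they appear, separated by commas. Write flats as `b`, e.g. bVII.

In B minor (with V from harmonic minor) the diatonic chords are Bm, C#dim, D, Em, F#, G, A. B–D–F# = Bm, E–G–B = Em and F#–A#–C# = F# are all diatonic. B–D#–F# doesn't fit — on degree 1 B minor would have Bm (i). B is the degree-1 chord of B major, so it is the borrowed I. E–G#–B doesn't fit — on degree 4 B minor would have Em (iv). E is the degree-4 chord of B major, so it is the borrowed IV.

I, IV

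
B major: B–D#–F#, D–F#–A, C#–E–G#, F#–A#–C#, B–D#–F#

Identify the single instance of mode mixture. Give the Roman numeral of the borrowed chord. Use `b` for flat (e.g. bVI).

In B major the diatonic chords are B, C#m, D#m, E, F#, G#m, A#dim. B–D#–F# = B, C#–E–G# = C#m and F#–A#–C# = F# are all diatonic. D–F#–A is not: scale degree 3 in B major carries D#m (iii). In B minor the chord on that degree is D, so here it functions as bIII, borrowed from the parallel minor.

bIII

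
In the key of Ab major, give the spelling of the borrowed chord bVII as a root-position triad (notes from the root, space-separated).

Gb Bb Db

Scale degree 7 in Ab major is G. bVII uses the lowered form, Gb, taken from Ab minor. Stacking thirds in Ab minor on Gb gives Gb–Bb–Db.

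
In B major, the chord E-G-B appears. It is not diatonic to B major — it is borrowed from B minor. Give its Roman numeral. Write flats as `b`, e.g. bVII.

The root E is the diatonic 4th degree of B major; the borrowing shows in the chord quality. E–G–B is a minor chord — the form found in B minor, not the diatonic IV (E). Borrowed into B major it is written iv.

iv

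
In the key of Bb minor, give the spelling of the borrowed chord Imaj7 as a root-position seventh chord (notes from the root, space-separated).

Bb D F A

The root, Bb, is scale degree 1 — the same note in Bb minor and Bb major; only the chord quality changes. Building the major-seventh chord from the parallel major on Bb: Bb–D–F–A.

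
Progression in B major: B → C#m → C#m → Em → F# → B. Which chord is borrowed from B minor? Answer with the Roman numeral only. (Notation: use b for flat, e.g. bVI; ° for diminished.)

B major has the diatonic set B, C#m, D#m, E, F#, G#m, A#dim. Of the given chords, B, C#m and F# are diatonic. But Em (E–G–B) is foreign: the diatonic IV on degree 4 is E, whereas Em comes from B minor. It is labeled iv.

iv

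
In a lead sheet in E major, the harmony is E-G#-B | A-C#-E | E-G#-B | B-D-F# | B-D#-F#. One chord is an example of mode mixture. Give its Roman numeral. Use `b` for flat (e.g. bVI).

v

In E major the diatonic chords are E, F#m, G#m, A, B, C#m, D#dim. E–G#–B = E, A–C#–E = A and B–D#–F# = B are all diatonic. But B–D–F# is foreign: the diatonic V on degree 5 is B, whereas Bm comes from E minor. It is labeled v.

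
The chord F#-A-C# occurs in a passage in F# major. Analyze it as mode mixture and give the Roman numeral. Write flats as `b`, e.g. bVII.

F# is scale degree 1 in F# major. F#–A–C# is a minor chord — the form found in F# minor, not the diatonic I (F#). Borrowed into F# major it is written i.

i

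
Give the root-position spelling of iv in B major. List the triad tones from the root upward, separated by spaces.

E G B

iv is built on scale degree 4, which is E in both B major and its parallel. Building the minor chord from the parallel minor on E: E–G–B.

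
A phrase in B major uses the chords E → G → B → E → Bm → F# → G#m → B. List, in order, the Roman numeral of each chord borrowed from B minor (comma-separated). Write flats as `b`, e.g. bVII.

In B major the diatonic chords are B, C#m, D#m, E, F#, G#m, A#dim. E, B, F# and G#m all belong to that set. G (G–B–D) is not: scale degree 6 in B major carries G#m (vi). In B minor the chord on that degree is G, so here it functions as bVI, borrowed from the parallel minor. Bm (B–D–F#) is not: scale degree 1 in B major carries B (I). In B minor the chord on that degree is Bm, so here it functions as i, borrowed from the parallel minor.

bVI, i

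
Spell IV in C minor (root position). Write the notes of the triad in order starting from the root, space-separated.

F A C

The root, F, is scale degree 4 — the same note in C minor and C major; only the chord quality changes. Building the major chord from the parallel major on F: F–A–C.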